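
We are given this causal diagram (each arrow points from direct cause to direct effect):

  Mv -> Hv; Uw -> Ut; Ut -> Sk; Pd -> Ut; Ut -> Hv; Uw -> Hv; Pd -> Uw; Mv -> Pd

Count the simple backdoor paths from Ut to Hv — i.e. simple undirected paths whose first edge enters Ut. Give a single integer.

A backdoor path from Ut to Hv is any simple undirected path whose first edge points into Ut (i.e. leaves Ut via a parent).
Parents of Ut: {Pd, Uw}.
Enumerating:
  P1: Ut <- Pd <- Mv -> Hv
  P2: Ut <- Pd -> Uw -> Hv
  P3: Ut <- Uw <- Pd <- Mv -> Hv
  P4: Ut <- Uw -> Hv
That exhausts the simple backdoor paths. Count: 4.

4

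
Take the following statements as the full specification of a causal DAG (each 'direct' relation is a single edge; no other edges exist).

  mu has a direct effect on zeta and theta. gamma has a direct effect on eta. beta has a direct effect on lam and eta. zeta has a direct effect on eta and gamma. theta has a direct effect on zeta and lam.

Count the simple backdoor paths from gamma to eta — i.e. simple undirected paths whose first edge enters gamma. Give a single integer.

3

A backdoor path from gamma to eta is any simple undirected path whose first edge points into gamma (i.e. leaves gamma via a parent).
Parents of gamma: {zeta}.
Enumerating:
  P1: gamma <- zeta <- mu -> theta -> lam <- beta -> eta
  P2: gamma <- zeta <- theta -> lam <- beta -> eta
  P3: gamma <- zeta -> eta
That exhausts the simple backdoor paths. Count: 3.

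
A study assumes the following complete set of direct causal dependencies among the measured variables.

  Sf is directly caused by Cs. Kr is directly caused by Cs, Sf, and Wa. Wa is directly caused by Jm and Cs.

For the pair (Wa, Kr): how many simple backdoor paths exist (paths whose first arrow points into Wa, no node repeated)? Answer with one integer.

A backdoor path from Wa to Kr is any simple undirected path whose first edge points into Wa (i.e. leaves Wa via a parent).
Parents of Wa: {Cs, Jm}.
Enumerating:
  P1: Wa <- Cs -> Sf -> Kr
  P2: Wa <- Cs -> Kr
That exhausts the simple backdoor paths. Count: 2.

2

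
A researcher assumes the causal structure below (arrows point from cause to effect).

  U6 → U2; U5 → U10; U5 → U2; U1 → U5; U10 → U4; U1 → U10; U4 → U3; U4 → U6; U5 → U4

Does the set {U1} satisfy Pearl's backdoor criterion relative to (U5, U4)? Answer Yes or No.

Yes

Backdoor paths from U5 to U4 (paths whose first edge points into U5):
  P1: U5 <- U1 -> U10 -> U4
Condition 1 (no descendant of U5 in the set): holds — descendants of U5 are {U10, U2, U3, U4, U6}; none are in {U1}.
Condition 2 (every backdoor path blocked by {U1}):
  P1: blocked at fork node U1 ∈ conditioning set.
{U1} satisfies the backdoor criterion.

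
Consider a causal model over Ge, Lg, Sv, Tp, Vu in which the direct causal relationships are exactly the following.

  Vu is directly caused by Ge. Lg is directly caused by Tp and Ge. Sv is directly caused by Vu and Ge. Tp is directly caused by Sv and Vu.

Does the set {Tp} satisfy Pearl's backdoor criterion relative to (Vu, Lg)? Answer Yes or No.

Backdoor paths from Vu to Lg (paths whose first edge points into Vu):
  P1: Vu <- Ge -> Sv -> Tp -> Lg
  P2: Vu <- Ge -> Lg
Condition 1 (no descendant of Vu in the set): FAILS — Tp is a descendant of Vu.
Condition 2 (every backdoor path blocked by {Tp}):
  P1: blocked at chain node Tp ∈ conditioning set.
  P2: open — no interior node is in the conditioning set.
{Tp} does not satisfy the backdoor criterion.

No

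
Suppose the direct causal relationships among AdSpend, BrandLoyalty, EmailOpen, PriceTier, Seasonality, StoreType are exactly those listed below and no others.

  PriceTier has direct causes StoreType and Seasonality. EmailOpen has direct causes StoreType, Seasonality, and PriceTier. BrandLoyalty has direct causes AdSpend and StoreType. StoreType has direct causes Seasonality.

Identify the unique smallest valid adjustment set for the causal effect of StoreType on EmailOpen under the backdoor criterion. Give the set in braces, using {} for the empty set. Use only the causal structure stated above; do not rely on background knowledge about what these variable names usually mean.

{Seasonality}

Variables eligible for adjustment (non-descendants of StoreType, excluding StoreType and EmailOpen): {AdSpend, Seasonality}.
Backdoor paths from StoreType to EmailOpen:
  P1: StoreType <- Seasonality -> PriceTier -> EmailOpen
  P2: StoreType <- Seasonality -> EmailOpen
The empty set is not sufficient: P1 (StoreType <- Seasonality -> PriceTier -> EmailOpen) has no collider blocking it and no conditioned non-collider, so it is open.
Try {Seasonality}:
  P1: blocked at fork node Seasonality ∈ conditioning set.
  P2: blocked at fork node Seasonality ∈ conditioning set.
{Seasonality} contains no descendant of StoreType and blocks every backdoor path.
No other singleton works — e.g. {AdSpend} leaves P1 open — so {Seasonality} is the unique smallest valid adjustment set.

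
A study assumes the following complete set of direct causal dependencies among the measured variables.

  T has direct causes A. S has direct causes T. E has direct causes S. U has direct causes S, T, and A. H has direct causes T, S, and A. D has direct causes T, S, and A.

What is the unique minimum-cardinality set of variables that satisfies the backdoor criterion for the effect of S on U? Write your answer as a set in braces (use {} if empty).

{T}

Variables eligible for adjustment (non-descendants of S, excluding S and U): {A, T}.
Backdoor paths from S to U:
  P1: S <- T <- A -> U
  P2: S <- T -> U
  P3: S <- T -> H <- A -> U
  P4: S <- T -> D <- A -> U
The empty set is not sufficient: P1 (S <- T <- A -> U) has no collider blocking it and no conditioned non-collider, so it is open.
Try {T}:
  P1: blocked at chain node T ∈ conditioning set.
  P2: blocked at fork node T ∈ conditioning set.
  P3: blocked at fork node T ∈ conditioning set.
  P4: blocked at fork node T ∈ conditioning set.
{T} contains no descendant of S and blocks every backdoor path.
No other singleton works — e.g. {A} leaves P2 open — so {T} is the unique smallest valid adjustment set.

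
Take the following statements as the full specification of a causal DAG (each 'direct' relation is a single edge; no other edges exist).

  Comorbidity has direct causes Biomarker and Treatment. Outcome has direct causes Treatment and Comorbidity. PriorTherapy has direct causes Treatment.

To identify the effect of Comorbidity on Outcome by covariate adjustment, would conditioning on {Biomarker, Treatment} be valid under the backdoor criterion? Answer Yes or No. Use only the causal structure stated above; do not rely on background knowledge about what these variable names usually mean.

Backdoor paths from Comorbidity to Outcome (paths whose first edge points into Comorbidity):
  P1: Comorbidity <- Treatment -> Outcome
Condition 1 (no descendant of Comorbidity in the set): holds — descendants of Comorbidity are {Outcome}; none are in {Biomarker, Treatment}.
Condition 2 (every backdoor path blocked by {Biomarker, Treatment}):
  P1: blocked at fork node Treatment ∈ conditioning set.
{Biomarker, Treatment} satisfies the backdoor criterion.

Yes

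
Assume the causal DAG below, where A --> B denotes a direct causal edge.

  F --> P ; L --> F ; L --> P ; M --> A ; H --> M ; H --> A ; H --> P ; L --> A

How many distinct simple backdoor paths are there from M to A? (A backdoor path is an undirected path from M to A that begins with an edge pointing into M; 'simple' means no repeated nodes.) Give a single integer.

3

A backdoor path from M to A is any simple undirected path whose first edge points into M (i.e. leaves M via a parent).
Parents of M: {H}.
Enumerating:
  P1: M <- H -> P <- L -> A
  P2: M <- H -> P <- F <- L -> A
  P3: M <- H -> A
That exhausts the simple backdoor paths. Count: 3.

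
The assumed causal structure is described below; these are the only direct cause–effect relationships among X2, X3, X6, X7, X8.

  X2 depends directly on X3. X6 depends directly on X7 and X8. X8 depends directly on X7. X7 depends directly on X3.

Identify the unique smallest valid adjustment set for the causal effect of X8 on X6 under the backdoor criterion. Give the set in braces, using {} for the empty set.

Variables eligible for adjustment (non-descendants of X8, excluding X8 and X6): {X2, X3, X7}.
Backdoor paths from X8 to X6:
  P1: X8 <- X7 -> X6
The empty set is not sufficient: P1 (X8 <- X7 -> X6) has no collider blocking it and no conditioned non-collider, so it is open.
Try {X7}:
  P1: blocked at fork node X7 ∈ conditioning set.
{X7} contains no descendant of X8 and blocks every backdoor path.
No other singleton works — e.g. {X3} leaves P1 open — so {X7} is the unique smallest valid adjustment set.

{X7}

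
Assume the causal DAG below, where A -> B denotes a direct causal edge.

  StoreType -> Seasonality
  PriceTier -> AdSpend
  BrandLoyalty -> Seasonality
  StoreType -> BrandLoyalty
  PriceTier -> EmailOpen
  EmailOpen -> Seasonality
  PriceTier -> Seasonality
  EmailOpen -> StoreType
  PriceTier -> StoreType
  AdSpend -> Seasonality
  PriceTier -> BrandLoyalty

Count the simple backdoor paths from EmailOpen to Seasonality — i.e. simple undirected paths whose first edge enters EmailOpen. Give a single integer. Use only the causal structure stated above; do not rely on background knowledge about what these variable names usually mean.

6

A backdoor path from EmailOpen to Seasonality is any simple undirected path whose first edge points into EmailOpen (i.e. leaves EmailOpen via a parent).
Parents of EmailOpen: {PriceTier}.
Enumerating:
  P1: EmailOpen <- PriceTier -> AdSpend -> Seasonality
  P2: EmailOpen <- PriceTier -> StoreType -> BrandLoyalty -> Seasonality
  P3: EmailOpen <- PriceTier -> StoreType -> Seasonality
  P4: EmailOpen <- PriceTier -> BrandLoyalty <- StoreType -> Seasonality
  P5: EmailOpen <- PriceTier -> BrandLoyalty -> Seasonality
  P6: EmailOpen <- PriceTier -> Seasonality
That exhausts the simple backdoor paths. Count: 6.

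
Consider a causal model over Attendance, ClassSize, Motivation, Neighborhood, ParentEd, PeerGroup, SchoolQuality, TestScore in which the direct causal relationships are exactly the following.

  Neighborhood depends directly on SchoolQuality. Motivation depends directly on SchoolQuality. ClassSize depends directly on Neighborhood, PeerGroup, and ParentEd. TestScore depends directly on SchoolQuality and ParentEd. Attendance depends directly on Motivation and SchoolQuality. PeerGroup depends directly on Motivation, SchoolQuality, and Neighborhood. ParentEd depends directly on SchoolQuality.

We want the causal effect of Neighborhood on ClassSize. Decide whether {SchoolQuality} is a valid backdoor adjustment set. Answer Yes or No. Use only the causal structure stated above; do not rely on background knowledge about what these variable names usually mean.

Yes

Backdoor paths from Neighborhood to ClassSize (paths whose first edge points into Neighborhood):
  P1: Neighborhood <- SchoolQuality -> Motivation -> PeerGroup -> ClassSize
  P2: Neighborhood <- SchoolQuality -> ParentEd -> ClassSize
  P3: Neighborhood <- SchoolQuality -> TestScore <- ParentEd -> ClassSize
  P4: Neighborhood <- SchoolQuality -> PeerGroup -> ClassSize
  P5: Neighborhood <- SchoolQuality -> Attendance <- Motivation -> PeerGroup -> ClassSize
Condition 1 (no descendant of Neighborhood in the set): holds — descendants of Neighborhood are {ClassSize, PeerGroup}; none are in {SchoolQuality}.
Condition 2 (every backdoor path blocked by {SchoolQuality}):
  P1: blocked at fork node SchoolQuality ∈ conditioning set.
  P2: blocked at fork node SchoolQuality ∈ conditioning set.
  P3: blocked at fork node SchoolQuality ∈ conditioning set.
  P4: blocked at fork node SchoolQuality ∈ conditioning set.
  P5: blocked at fork node SchoolQuality ∈ conditioning set.
{SchoolQuality} satisfies the backdoor criterion.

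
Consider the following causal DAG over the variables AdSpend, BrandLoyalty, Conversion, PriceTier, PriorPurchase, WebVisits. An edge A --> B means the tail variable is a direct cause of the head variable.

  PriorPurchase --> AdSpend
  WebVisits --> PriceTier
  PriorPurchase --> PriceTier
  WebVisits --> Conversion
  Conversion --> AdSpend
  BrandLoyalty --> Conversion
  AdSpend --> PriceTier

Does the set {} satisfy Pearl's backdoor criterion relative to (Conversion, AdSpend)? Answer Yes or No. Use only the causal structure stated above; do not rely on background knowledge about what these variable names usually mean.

Yes

Backdoor paths from Conversion to AdSpend (paths whose first edge points into Conversion):
  P1: Conversion <- WebVisits -> PriceTier <- PriorPurchase -> AdSpend
  P2: Conversion <- WebVisits -> PriceTier <- AdSpend
Condition 1 (no descendant of Conversion in the set): holds — descendants of Conversion are {AdSpend, PriceTier}; none are in {}.
Condition 2 (every backdoor path blocked by {}):
  P1: blocked at collider PriceTier (neither it nor any descendant is in the conditioning set).
  P2: blocked at collider PriceTier (neither it nor any descendant is in the conditioning set).
{} satisfies the backdoor criterion.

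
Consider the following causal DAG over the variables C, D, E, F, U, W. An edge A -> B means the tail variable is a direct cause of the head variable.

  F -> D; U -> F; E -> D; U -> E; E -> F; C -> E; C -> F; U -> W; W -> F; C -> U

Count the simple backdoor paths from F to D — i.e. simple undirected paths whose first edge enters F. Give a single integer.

7

A backdoor path from F to D is any simple undirected path whose first edge points into F (i.e. leaves F via a parent).
Parents of F: {C, E, U, W}.
Enumerating:
  P1: F <- C -> U -> E -> D
  P2: F <- C -> E -> D
  P3: F <- U <- C -> E -> D
  P4: F <- U -> E -> D
  P5: F <- E -> D
  P6: F <- W <- U <- C -> E -> D
  P7: F <- W <- U -> E -> D
That exhausts the simple backdoor paths. Count: 7.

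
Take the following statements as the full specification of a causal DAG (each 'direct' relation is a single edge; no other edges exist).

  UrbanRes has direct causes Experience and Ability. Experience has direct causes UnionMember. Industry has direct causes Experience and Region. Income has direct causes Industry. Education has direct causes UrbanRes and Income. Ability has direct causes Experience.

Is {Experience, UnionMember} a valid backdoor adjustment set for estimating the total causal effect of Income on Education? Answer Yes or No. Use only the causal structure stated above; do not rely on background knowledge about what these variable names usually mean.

Backdoor paths from Income to Education (paths whose first edge points into Income):
  P1: Income <- Industry <- Experience -> Ability -> UrbanRes -> Education
  P2: Income <- Industry <- Experience -> UrbanRes -> Education
Condition 1 (no descendant of Income in the set): holds — descendants of Income are {Education}; none are in {Experience, UnionMember}.
Condition 2 (every backdoor path blocked by {Experience, UnionMember}):
  P1: blocked at fork node Experience ∈ conditioning set.
  P2: blocked at fork node Experience ∈ conditioning set.
{Experience, UnionMember} satisfies the backdoor criterion.

Yes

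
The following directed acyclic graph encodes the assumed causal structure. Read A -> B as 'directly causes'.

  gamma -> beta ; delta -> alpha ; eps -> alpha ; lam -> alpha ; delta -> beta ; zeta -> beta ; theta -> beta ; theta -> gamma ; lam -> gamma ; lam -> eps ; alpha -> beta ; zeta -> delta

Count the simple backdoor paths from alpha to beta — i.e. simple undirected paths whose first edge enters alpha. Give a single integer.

6

A backdoor path from alpha to beta is any simple undirected path whose first edge points into alpha (i.e. leaves alpha via a parent).
Parents of alpha: {delta, eps, lam}.
Enumerating:
  P1: alpha <- lam -> gamma <- theta -> beta
  P2: alpha <- lam -> gamma -> beta
  P3: alpha <- delta <- zeta -> beta
  P4: alpha <- delta -> beta
  P5: alpha <- eps <- lam -> gamma <- theta -> beta
  P6: alpha <- eps <- lam -> gamma -> beta
That exhausts the simple backdoor paths. Count: 6.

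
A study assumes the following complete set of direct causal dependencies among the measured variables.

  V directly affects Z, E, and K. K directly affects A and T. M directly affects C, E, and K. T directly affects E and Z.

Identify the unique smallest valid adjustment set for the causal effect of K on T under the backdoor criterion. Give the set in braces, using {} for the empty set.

Variables eligible for adjustment (non-descendants of K, excluding K and T): {C, M, V}.
Backdoor paths from K to T:
  P1: K <- V -> Z <- T
  P2: K <- V -> E <- T
  P3: K <- M -> E <- V -> Z <- T
  P4: K <- M -> E <- T
Each backdoor path contains an unconditioned collider, so every path is already blocked with the empty conditioning set:
  P1: blocked at collider Z (neither it nor any descendant is in the conditioning set).
  P2: blocked at collider E (neither it nor any descendant is in the conditioning set).
  P3: blocked at collider E (neither it nor any descendant is in the conditioning set).
  P4: blocked at collider E (neither it nor any descendant is in the conditioning set).
The empty set is therefore the unique smallest valid set.

{}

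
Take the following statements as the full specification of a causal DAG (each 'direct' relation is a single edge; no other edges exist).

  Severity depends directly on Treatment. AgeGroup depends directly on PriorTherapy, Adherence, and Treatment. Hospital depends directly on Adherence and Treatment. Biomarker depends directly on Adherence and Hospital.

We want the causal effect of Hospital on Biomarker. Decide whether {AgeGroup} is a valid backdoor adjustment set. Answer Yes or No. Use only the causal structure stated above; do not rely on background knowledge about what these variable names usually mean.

Backdoor paths from Hospital to Biomarker (paths whose first edge points into Hospital):
  P1: Hospital <- Treatment -> AgeGroup <- Adherence -> Biomarker
  P2: Hospital <- Adherence -> Biomarker
Condition 1 (no descendant of Hospital in the set): holds — descendants of Hospital are {Biomarker}; none are in {AgeGroup}.
Condition 2 (every backdoor path blocked by {AgeGroup}):
  P1: open — collider(s) AgeGroup are conditioned on (or have a conditioned descendant) and no non-collider on the path is in the set.
  P2: open — no interior node is in the conditioning set.
{AgeGroup} does not satisfy the backdoor criterion.

No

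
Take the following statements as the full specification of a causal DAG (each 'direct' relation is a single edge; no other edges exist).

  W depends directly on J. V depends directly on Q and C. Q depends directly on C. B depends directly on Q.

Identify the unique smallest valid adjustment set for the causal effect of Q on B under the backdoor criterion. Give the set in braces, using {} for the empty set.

Variables eligible for adjustment (non-descendants of Q, excluding Q and B): {C, J, W}.
Backdoor paths from Q to B:
  (none)
With no backdoor paths the empty set already satisfies the criterion, and it is trivially minimal.

{}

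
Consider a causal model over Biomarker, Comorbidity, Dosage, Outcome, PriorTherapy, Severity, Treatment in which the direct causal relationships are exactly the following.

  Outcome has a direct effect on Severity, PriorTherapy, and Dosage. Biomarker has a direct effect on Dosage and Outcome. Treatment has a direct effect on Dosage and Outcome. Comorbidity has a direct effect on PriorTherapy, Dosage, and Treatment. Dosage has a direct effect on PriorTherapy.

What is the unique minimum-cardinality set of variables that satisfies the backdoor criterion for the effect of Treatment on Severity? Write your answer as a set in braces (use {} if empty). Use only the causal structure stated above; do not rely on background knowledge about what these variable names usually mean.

{}

Variables eligible for adjustment (non-descendants of Treatment, excluding Treatment and Severity): {Biomarker, Comorbidity}.
Backdoor paths from Treatment to Severity:
  P1: Treatment <- Comorbidity -> Dosage <- Biomarker -> Outcome -> Severity
  P2: Treatment <- Comorbidity -> Dosage <- Outcome -> Severity
  P3: Treatment <- Comorbidity -> Dosage -> PriorTherapy <- Outcome -> Severity
  P4: Treatment <- Comorbidity -> PriorTherapy <- Outcome -> Severity
  P5: Treatment <- Comorbidity -> PriorTherapy <- Dosage <- Biomarker -> Outcome -> Severity
  P6: Treatment <- Comorbidity -> PriorTherapy <- Dosage <- Outcome -> Severity
Each backdoor path contains an unconditioned collider, so every path is already blocked with the empty conditioning set:
  P1: blocked at collider Dosage (neither it nor any descendant is in the conditioning set).
  P2: blocked at collider Dosage (neither it nor any descendant is in the conditioning set).
  P3: blocked at collider PriorTherapy (neither it nor any descendant is in the conditioning set).
  P4: blocked at collider PriorTherapy (neither it nor any descendant is in the conditioning set).
  P5: blocked at collider PriorTherapy (neither it nor any descendant is in the conditioning set).
  P6: blocked at collider PriorTherapy (neither it nor any descendant is in the conditioning set).
The empty set is therefore the unique smallest valid set.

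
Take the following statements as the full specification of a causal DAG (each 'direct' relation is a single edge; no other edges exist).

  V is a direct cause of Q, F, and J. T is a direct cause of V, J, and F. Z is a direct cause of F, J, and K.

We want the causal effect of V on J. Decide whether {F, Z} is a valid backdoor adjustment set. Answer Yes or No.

No

Backdoor paths from V to J (paths whose first edge points into V):
  P1: V <- T -> F <- Z -> J
  P2: V <- T -> J
Condition 1 (no descendant of V in the set): FAILS — F is a descendant of V.
Condition 2 (every backdoor path blocked by {F, Z}):
  P1: blocked at fork node Z ∈ conditioning set.
  P2: open — no interior node is in the conditioning set.
{F, Z} does not satisfy the backdoor criterion.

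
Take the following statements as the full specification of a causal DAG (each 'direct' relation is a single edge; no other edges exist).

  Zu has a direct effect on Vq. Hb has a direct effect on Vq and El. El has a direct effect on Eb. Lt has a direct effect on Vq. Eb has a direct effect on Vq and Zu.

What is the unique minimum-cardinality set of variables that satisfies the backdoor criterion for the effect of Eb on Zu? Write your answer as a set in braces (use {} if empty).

Variables eligible for adjustment (non-descendants of Eb, excluding Eb and Zu): {El, Hb, Lt}.
Backdoor paths from Eb to Zu:
  P1: Eb <- El <- Hb -> Vq <- Zu
Each backdoor path contains an unconditioned collider, so every path is already blocked with the empty conditioning set:
  P1: blocked at collider Vq (neither it nor any descendant is in the conditioning set).
The empty set is therefore the unique smallest valid set.

{}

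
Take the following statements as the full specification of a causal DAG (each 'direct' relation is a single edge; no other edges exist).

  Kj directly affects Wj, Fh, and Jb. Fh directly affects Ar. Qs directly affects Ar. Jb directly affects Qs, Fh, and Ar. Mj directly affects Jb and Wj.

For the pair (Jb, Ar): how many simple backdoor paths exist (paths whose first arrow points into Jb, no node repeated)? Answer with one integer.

A backdoor path from Jb to Ar is any simple undirected path whose first edge points into Jb (i.e. leaves Jb via a parent).
Parents of Jb: {Kj, Mj}.
Enumerating:
  P1: Jb <- Kj -> Fh -> Ar
  P2: Jb <- Mj -> Wj <- Kj -> Fh -> Ar
That exhausts the simple backdoor paths. Count: 2.

2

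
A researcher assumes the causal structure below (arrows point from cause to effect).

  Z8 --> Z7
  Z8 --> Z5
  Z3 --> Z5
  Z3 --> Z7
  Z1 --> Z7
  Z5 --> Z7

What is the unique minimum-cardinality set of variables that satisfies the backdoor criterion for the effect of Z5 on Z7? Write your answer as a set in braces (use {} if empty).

{Z3, Z8}

Variables eligible for adjustment (non-descendants of Z5, excluding Z5 and Z7): {Z1, Z3, Z8}.
Backdoor paths from Z5 to Z7:
  P1: Z5 <- Z8 -> Z7
  P2: Z5 <- Z3 -> Z7
The empty set is not sufficient: P1 (Z5 <- Z8 -> Z7) has no collider blocking it and no conditioned non-collider, so it is open.
Try {Z3, Z8}:
  P1: blocked at fork node Z8 ∈ conditioning set.
  P2: blocked at fork node Z3 ∈ conditioning set.
{Z3, Z8} contains no descendant of Z5 and blocks every backdoor path.
Every element of {Z3, Z8} is needed (dropping Z3 leaves P2 open; dropping Z8 leaves P1 open), so no proper subset is valid.
Among all size-2 subsets of the eligible variables, only {Z3, Z8} blocks every backdoor path, so it is the unique smallest valid adjustment set.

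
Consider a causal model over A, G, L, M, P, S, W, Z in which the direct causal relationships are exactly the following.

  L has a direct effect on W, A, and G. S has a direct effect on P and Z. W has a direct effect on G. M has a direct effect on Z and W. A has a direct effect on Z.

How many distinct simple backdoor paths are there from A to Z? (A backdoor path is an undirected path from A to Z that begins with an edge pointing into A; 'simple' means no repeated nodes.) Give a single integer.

2

A backdoor path from A to Z is any simple undirected path whose first edge points into A (i.e. leaves A via a parent).
Parents of A: {L}.
Enumerating:
  P1: A <- L -> W <- M -> Z
  P2: A <- L -> G <- W <- M -> Z
That exhausts the simple backdoor paths. Count: 2.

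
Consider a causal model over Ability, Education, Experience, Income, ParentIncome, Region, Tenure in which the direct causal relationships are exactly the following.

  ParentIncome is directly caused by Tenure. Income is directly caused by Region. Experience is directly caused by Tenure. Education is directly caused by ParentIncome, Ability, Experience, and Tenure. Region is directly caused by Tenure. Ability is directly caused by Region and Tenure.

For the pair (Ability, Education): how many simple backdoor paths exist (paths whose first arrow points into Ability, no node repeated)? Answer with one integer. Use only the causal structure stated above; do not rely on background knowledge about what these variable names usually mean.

6

A backdoor path from Ability to Education is any simple undirected path whose first edge points into Ability (i.e. leaves Ability via a parent).
Parents of Ability: {Region, Tenure}.
Enumerating:
  P1: Ability <- Tenure -> Experience -> Education
  P2: Ability <- Tenure -> ParentIncome -> Education
  P3: Ability <- Tenure -> Education
  P4: Ability <- Region <- Tenure -> Experience -> Education
  P5: Ability <- Region <- Tenure -> ParentIncome -> Education
  P6: Ability <- Region <- Tenure -> Education
That exhausts the simple backdoor paths. Count: 6.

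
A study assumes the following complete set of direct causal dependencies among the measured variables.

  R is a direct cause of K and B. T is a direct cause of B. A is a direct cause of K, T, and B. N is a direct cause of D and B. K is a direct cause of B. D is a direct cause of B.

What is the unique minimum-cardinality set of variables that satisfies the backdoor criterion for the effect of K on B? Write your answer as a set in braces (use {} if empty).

Variables eligible for adjustment (non-descendants of K, excluding K and B): {A, D, N, R, T}.
Backdoor paths from K to B:
  P1: K <- A -> T -> B
  P2: K <- A -> B
  P3: K <- R -> B
The empty set is not sufficient: P1 (K <- A -> T -> B) has no collider blocking it and no conditioned non-collider, so it is open.
Try {A, R}:
  P1: blocked at fork node A ∈ conditioning set.
  P2: blocked at fork node A ∈ conditioning set.
  P3: blocked at fork node R ∈ conditioning set.
{A, R} contains no descendant of K and blocks every backdoor path.
Every element of {A, R} is needed (dropping A leaves P1 open; dropping R leaves P3 open), so no proper subset is valid.
Among all size-2 subsets of the eligible variables, only {A, R} blocks every backdoor path, so it is the unique smallest valid adjustment set.

{A, R}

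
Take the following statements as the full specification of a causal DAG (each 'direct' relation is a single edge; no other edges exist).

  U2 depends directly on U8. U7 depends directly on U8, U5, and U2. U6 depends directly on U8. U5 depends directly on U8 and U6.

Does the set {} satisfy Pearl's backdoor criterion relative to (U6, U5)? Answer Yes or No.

Backdoor paths from U6 to U5 (paths whose first edge points into U6):
  P1: U6 <- U8 -> U2 -> U7 <- U5
  P2: U6 <- U8 -> U5
  P3: U6 <- U8 -> U7 <- U5
Condition 1 (no descendant of U6 in the set): holds — descendants of U6 are {U5, U7}; none are in {}.
Condition 2 (every backdoor path blocked by {}):
  P1: blocked at collider U7 (neither it nor any descendant is in the conditioning set).
  P2: open — no interior node is in the conditioning set.
  P3: blocked at collider U7 (neither it nor any descendant is in the conditioning set).
{} does not satisfy the backdoor criterion.

No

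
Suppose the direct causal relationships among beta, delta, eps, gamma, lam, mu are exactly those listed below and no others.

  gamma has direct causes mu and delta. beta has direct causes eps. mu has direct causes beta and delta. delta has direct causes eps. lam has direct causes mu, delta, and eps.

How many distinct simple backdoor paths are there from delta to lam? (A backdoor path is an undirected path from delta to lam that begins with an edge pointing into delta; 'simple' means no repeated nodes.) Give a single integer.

2

A backdoor path from delta to lam is any simple undirected path whose first edge points into delta (i.e. leaves delta via a parent).
Parents of delta: {eps}.
Enumerating:
  P1: delta <- eps -> beta -> mu -> lam
  P2: delta <- eps -> lam
That exhausts the simple backdoor paths. Count: 2.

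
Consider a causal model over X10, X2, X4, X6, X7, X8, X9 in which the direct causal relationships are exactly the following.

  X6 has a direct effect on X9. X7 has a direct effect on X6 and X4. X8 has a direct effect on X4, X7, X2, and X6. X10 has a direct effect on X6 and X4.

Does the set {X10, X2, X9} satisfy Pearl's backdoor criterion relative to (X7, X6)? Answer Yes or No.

Backdoor paths from X7 to X6 (paths whose first edge points into X7):
  P1: X7 <- X8 -> X4 <- X10 -> X6
  P2: X7 <- X8 -> X6
Condition 1 (no descendant of X7 in the set): FAILS — X9 is a descendant of X7.
Condition 2 (every backdoor path blocked by {X10, X2, X9}):
  P1: blocked at collider X4 (neither it nor any descendant is in the conditioning set).
  P2: open — no interior node is in the conditioning set.
{X10, X2, X9} does not satisfy the backdoor criterion.

No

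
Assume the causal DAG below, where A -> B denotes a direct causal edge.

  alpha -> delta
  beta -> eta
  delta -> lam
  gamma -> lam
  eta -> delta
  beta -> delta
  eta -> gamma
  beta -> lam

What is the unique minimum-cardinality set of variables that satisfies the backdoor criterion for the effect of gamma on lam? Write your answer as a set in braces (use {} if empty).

{eta}

Variables eligible for adjustment (non-descendants of gamma, excluding gamma and lam): {alpha, beta, delta, eta}.
Backdoor paths from gamma to lam:
  P1: gamma <- eta <- beta -> delta -> lam
  P2: gamma <- eta <- beta -> lam
  P3: gamma <- eta -> delta <- beta -> lam
  P4: gamma <- eta -> delta -> lam
The empty set is not sufficient: P1 (gamma <- eta <- beta -> delta -> lam) has no collider blocking it and no conditioned non-collider, so it is open.
Try {eta}:
  P1: blocked at chain node eta ∈ conditioning set.
  P2: blocked at chain node eta ∈ conditioning set.
  P3: blocked at fork node eta ∈ conditioning set.
  P4: blocked at fork node eta ∈ conditioning set.
{eta} contains no descendant of gamma and blocks every backdoor path.
No other singleton works — e.g. {beta} leaves P4 open — so {eta} is the unique smallest valid adjustment set.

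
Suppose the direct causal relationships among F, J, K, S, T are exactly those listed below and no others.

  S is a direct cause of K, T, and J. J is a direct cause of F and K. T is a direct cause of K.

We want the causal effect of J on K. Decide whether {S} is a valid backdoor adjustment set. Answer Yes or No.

Yes

Backdoor paths from J to K (paths whose first edge points into J):
  P1: J <- S -> T -> K
  P2: J <- S -> K
Condition 1 (no descendant of J in the set): holds — descendants of J are {F, K}; none are in {S}.
Condition 2 (every backdoor path blocked by {S}):
  P1: blocked at fork node S ∈ conditioning set.
  P2: blocked at fork node S ∈ conditioning set.
{S} satisfies the backdoor criterion.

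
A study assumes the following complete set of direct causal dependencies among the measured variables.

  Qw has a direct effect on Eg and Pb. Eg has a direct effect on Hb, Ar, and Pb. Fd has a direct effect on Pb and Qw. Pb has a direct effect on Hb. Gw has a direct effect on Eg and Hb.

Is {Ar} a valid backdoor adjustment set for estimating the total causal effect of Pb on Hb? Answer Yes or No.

No

Backdoor paths from Pb to Hb (paths whose first edge points into Pb):
  P1: Pb <- Fd -> Qw -> Eg <- Gw -> Hb
  P2: Pb <- Fd -> Qw -> Eg -> Hb
  P3: Pb <- Qw -> Eg <- Gw -> Hb
  P4: Pb <- Qw -> Eg -> Hb
  P5: Pb <- Eg <- Gw -> Hb
  P6: Pb <- Eg -> Hb
Condition 1 (no descendant of Pb in the set): holds — descendants of Pb are {Hb}; none are in {Ar}.
Condition 2 (every backdoor path blocked by {Ar}):
  P1: open — collider(s) Eg are conditioned on (or have a conditioned descendant) and no non-collider on the path is in the set.
  P2: open — no interior node is in the conditioning set.
  P3: open — collider(s) Eg are conditioned on (or have a conditioned descendant) and no non-collider on the path is in the set.
  P4: open — no interior node is in the conditioning set.
  P5: open — no interior node is in the conditioning set.
  P6: open — no interior node is in the conditioning set.
{Ar} does not satisfy the backdoor criterion.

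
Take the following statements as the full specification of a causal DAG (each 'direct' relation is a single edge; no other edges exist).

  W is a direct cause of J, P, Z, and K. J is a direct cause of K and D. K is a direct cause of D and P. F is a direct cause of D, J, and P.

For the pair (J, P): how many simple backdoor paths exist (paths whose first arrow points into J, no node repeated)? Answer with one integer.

6

A backdoor path from J to P is any simple undirected path whose first edge points into J (i.e. leaves J via a parent).
Parents of J: {F, W}.
Enumerating:
  P1: J <- W -> K -> P
  P2: J <- W -> K -> D <- F -> P
  P3: J <- W -> P
  P4: J <- F -> P
  P5: J <- F -> D <- K <- W -> P
  P6: J <- F -> D <- K -> P
That exhausts the simple backdoor paths. Count: 6.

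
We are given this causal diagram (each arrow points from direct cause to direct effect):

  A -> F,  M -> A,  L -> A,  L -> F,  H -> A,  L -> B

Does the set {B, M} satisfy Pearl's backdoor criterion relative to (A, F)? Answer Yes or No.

Backdoor paths from A to F (paths whose first edge points into A):
  P1: A <- L -> F
Condition 1 (no descendant of A in the set): holds — descendants of A are {F}; none are in {B, M}.
Condition 2 (every backdoor path blocked by {B, M}):
  P1: open — no interior node is in the conditioning set.
{B, M} does not satisfy the backdoor criterion.

No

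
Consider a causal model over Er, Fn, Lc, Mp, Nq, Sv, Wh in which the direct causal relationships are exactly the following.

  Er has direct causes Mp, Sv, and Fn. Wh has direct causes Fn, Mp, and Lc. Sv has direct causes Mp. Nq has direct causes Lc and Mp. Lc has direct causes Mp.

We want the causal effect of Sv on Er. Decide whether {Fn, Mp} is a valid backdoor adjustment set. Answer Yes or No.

Backdoor paths from Sv to Er (paths whose first edge points into Sv):
  P1: Sv <- Mp -> Lc -> Wh <- Fn -> Er
  P2: Sv <- Mp -> Nq <- Lc -> Wh <- Fn -> Er
  P3: Sv <- Mp -> Er
  P4: Sv <- Mp -> Wh <- Fn -> Er
Condition 1 (no descendant of Sv in the set): holds — descendants of Sv are {Er}; none are in {Fn, Mp}.
Condition 2 (every backdoor path blocked by {Fn, Mp}):
  P1: blocked at fork node Mp ∈ conditioning set.
  P2: blocked at fork node Mp ∈ conditioning set.
  P3: blocked at fork node Mp ∈ conditioning set.
  P4: blocked at fork node Mp ∈ conditioning set.
{Fn, Mp} satisfies the backdoor criterion.

Yes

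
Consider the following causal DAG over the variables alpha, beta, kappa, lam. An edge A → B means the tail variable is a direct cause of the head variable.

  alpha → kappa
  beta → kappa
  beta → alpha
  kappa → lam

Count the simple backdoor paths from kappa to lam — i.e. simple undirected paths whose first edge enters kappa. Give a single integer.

0

A backdoor path from kappa to lam is any simple undirected path whose first edge points into kappa (i.e. leaves kappa via a parent).
Parents of kappa: {alpha, beta}.
No simple path from any parent of kappa reaches lam without revisiting kappa, so there are no backdoor paths.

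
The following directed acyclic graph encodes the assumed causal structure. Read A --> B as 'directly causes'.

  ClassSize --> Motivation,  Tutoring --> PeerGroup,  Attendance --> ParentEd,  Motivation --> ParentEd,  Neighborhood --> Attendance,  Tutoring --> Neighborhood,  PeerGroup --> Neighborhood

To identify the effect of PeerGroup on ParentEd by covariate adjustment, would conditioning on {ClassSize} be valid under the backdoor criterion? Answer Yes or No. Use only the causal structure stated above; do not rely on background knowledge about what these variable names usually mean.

Backdoor paths from PeerGroup to ParentEd (paths whose first edge points into PeerGroup):
  P1: PeerGroup <- Tutoring -> Neighborhood -> Attendance -> ParentEd
Condition 1 (no descendant of PeerGroup in the set): holds — descendants of PeerGroup are {Attendance, Neighborhood, ParentEd}; none are in {ClassSize}.
Condition 2 (every backdoor path blocked by {ClassSize}):
  P1: open — no interior node is in the conditioning set.
{ClassSize} does not satisfy the backdoor criterion.

No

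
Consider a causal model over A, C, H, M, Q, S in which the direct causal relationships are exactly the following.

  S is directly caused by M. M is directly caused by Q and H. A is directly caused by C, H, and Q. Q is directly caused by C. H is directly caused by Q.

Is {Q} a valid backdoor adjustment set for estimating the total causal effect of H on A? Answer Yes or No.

Backdoor paths from H to A (paths whose first edge points into H):
  P1: H <- Q <- C -> A
  P2: H <- Q -> A
Condition 1 (no descendant of H in the set): holds — descendants of H are {A, M, S}; none are in {Q}.
Condition 2 (every backdoor path blocked by {Q}):
  P1: blocked at chain node Q ∈ conditioning set.
  P2: blocked at fork node Q ∈ conditioning set.
{Q} satisfies the backdoor criterion.

Yes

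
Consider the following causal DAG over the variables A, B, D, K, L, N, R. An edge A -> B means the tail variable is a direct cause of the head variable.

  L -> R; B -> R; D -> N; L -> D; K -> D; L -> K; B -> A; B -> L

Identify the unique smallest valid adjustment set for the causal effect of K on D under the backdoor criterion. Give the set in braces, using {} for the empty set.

{L}

Variables eligible for adjustment (non-descendants of K, excluding K and D): {A, B, L, R}.
Backdoor paths from K to D:
  P1: K <- L -> D
The empty set is not sufficient: P1 (K <- L -> D) has no collider blocking it and no conditioned non-collider, so it is open.
Try {L}:
  P1: blocked at fork node L ∈ conditioning set.
{L} contains no descendant of K and blocks every backdoor path.
No other singleton works — e.g. {B} leaves P1 open — so {L} is the unique smallest valid adjustment set.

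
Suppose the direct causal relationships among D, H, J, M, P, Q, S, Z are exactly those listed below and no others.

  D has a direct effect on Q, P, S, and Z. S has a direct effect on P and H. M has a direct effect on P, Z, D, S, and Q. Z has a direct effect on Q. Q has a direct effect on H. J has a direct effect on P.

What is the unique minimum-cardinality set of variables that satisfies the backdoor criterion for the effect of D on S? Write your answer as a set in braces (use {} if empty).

{M}

Variables eligible for adjustment (non-descendants of D, excluding D and S): {J, M}.
Backdoor paths from D to S:
  P1: D <- M -> Z -> Q -> H <- S
  P2: D <- M -> S
  P3: D <- M -> Q -> H <- S
  P4: D <- M -> P <- S
The empty set is not sufficient: P2 (D <- M -> S) has no collider blocking it and no conditioned non-collider, so it is open.
Try {M}:
  P1: blocked at fork node M ∈ conditioning set.
  P2: blocked at fork node M ∈ conditioning set.
  P3: blocked at fork node M ∈ conditioning set.
  P4: blocked at fork node M ∈ conditioning set.
{M} contains no descendant of D and blocks every backdoor path.
No other singleton works — e.g. {J} leaves P2 open — so {M} is the unique smallest valid adjustment set.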